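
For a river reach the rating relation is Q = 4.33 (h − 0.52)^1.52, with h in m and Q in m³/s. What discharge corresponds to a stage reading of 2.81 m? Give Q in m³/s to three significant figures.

Q = 4.33 × (2.81 − 0.52)^1.52 = 4.33 × 2.29^1.52 = 15.26 m³/s

15.3 m³/s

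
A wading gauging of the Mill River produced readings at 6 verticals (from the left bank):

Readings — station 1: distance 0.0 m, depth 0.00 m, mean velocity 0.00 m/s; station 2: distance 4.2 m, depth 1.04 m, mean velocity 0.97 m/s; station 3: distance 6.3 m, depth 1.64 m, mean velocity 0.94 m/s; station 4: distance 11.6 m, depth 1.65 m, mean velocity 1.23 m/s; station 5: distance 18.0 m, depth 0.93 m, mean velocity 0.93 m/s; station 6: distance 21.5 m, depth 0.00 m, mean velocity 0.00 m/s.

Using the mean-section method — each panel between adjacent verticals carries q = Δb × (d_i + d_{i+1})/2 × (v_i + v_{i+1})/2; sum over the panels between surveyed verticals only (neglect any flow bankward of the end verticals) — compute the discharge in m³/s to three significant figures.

Panel 1-2: Δb = 4.2 m, d̄ = (0.00+1.04)/2 = 0.52, v̄ = (0.00+0.97)/2 = 0.485 → q = 4.2×0.52×0.485 = 1.059 m³/s
Panel 2-3: Δb = 2.1 m, d̄ = (1.04+1.64)/2 = 1.34, v̄ = (0.97+0.94)/2 = 0.955 → q = 2.1×1.34×0.955 = 2.687 m³/s
Panel 3-4: Δb = 5.3 m, d̄ = (1.64+1.65)/2 = 1.645, v̄ = (0.94+1.23)/2 = 1.085 → q = 5.3×1.645×1.085 = 9.460 m³/s
Panel 4-5: Δb = 6.4 m, d̄ = (1.65+0.93)/2 = 1.29, v̄ = (1.23+0.93)/2 = 1.08 → q = 6.4×1.29×1.08 = 8.916 m³/s
Panel 5-6: Δb = 3.5 m, d̄ = (0.93+0.00)/2 = 0.465, v̄ = (0.93+0.00)/2 = 0.465 → q = 3.5×0.465×0.465 = 0.7568 m³/s
Q = Σ q = 22.88 m³/s

22.9 m³/s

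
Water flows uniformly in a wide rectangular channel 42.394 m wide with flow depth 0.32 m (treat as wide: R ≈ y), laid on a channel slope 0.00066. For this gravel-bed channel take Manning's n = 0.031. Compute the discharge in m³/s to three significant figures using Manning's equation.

5.26 m³/s

A = b·y = 42.394 × 0.32 = 13.57 m²
Wide channel: R ≈ y = 0.32 m
Q = (1/n)·A·R^(2/3)·S^(1/2) = (1/0.031) × 13.57 × 0.3200^(2/3) × 0.00066^(1/2) = 5.260 m³/s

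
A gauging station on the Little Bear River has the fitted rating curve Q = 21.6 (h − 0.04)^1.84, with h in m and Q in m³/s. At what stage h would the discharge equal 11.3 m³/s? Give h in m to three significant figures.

0.743 m

h − h₀ = (Q/C)^(1/b) = (11.3/21.6)^(1/1.84) = 0.7032 m
h = 0.04 + 0.7032 = 0.7432 m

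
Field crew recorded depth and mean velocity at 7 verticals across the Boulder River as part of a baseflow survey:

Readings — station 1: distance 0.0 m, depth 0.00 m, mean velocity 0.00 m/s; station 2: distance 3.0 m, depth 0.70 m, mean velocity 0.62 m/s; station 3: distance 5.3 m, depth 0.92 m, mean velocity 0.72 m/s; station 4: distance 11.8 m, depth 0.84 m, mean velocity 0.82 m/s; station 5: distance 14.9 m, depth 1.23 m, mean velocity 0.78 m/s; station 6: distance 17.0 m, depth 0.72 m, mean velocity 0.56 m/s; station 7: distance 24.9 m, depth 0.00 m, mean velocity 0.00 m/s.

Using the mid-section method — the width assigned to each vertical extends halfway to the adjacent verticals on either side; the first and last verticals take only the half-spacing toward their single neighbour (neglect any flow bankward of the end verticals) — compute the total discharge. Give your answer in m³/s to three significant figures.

w_2 = (5.3 − 0.0)/2 = 2.65 m; q_2 = 0.62 × 0.70 × 2.65 = 1.150 m³/s
w_3 = (11.8 − 3.0)/2 = 4.4 m; q_3 = 0.72 × 0.92 × 4.4 = 2.915 m³/s
w_4 = (14.9 − 5.3)/2 = 4.8 m; q_4 = 0.82 × 0.84 × 4.8 = 3.306 m³/s
w_5 = (17.0 − 11.8)/2 = 2.6 m; q_5 = 0.78 × 1.23 × 2.6 = 2.494 m³/s
w_6 = (24.9 − 14.9)/2 = 5 m; q_6 = 0.56 × 0.72 × 5 = 2.016 m³/s
Stations 1, 7 contribute zero (depth or velocity is 0).
Q = Σ qᵢ = 11.88 m³/s

11.9 m³/s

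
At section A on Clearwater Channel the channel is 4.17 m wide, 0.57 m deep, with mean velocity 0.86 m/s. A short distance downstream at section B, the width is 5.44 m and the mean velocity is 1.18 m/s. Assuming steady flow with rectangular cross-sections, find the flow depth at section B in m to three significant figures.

Q = A₁V₁ = (4.17×0.57) × 0.86 = 2.044 m³/s
d₂ = Q/(b₂ V₂) = 2.044/(5.44×1.18) = 0.3184 m

0.318 m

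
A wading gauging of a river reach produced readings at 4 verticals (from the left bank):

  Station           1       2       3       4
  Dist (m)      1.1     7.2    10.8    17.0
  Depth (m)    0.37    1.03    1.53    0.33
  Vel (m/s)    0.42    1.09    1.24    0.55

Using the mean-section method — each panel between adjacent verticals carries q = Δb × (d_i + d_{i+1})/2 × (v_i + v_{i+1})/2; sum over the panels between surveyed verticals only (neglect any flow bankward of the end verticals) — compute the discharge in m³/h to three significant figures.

Panel 1-2: Δb = 6.1 m, d̄ = (0.37+1.03)/2 = 0.7, v̄ = (0.42+1.09)/2 = 0.755 → q = 6.1×0.7×0.755 = 3.224 m³/s
Panel 2-3: Δb = 3.6 m, d̄ = (1.03+1.53)/2 = 1.28, v̄ = (1.09+1.24)/2 = 1.165 → q = 3.6×1.28×1.165 = 5.368 m³/s
Panel 3-4: Δb = 6.2 m, d̄ = (1.53+0.33)/2 = 0.93, v̄ = (1.24+0.55)/2 = 0.895 → q = 6.2×0.93×0.895 = 5.161 m³/s
Q = Σ q = 13.75 m³/s
= 13.75 × 3600 = 49510 m³/h

49500 m³/h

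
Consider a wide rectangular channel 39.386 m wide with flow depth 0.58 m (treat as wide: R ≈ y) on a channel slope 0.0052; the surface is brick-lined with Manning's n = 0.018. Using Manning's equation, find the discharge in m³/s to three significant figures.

A = b·y = 39.386 × 0.58 = 22.84 m²
Wide channel: R ≈ y = 0.58 m
Q = (1/n)·A·R^(2/3)·S^(1/2) = (1/0.018) × 22.84 × 0.5800^(2/3) × 0.0052^(1/2) = 63.65 m³/s

63.6 m³/s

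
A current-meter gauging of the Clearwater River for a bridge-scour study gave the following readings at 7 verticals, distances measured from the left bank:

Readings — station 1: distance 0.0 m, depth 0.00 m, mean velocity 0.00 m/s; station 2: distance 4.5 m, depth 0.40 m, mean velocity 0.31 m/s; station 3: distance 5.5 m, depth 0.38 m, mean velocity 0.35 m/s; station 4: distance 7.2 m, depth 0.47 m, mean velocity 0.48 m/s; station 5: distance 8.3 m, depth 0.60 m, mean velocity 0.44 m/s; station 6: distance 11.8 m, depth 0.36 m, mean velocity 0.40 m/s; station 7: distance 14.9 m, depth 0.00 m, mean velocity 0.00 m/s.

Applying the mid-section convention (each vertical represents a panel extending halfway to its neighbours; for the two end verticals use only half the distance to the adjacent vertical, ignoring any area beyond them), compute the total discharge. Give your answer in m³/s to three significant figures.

w_2 = (5.5 − 0.0)/2 = 2.75 m; q_2 = 0.31 × 0.40 × 2.75 = 0.3410 m³/s
w_3 = (7.2 − 4.5)/2 = 1.35 m; q_3 = 0.35 × 0.38 × 1.35 = 0.1796 m³/s
w_4 = (8.3 − 5.5)/2 = 1.4 m; q_4 = 0.48 × 0.47 × 1.4 = 0.3158 m³/s
w_5 = (11.8 − 7.2)/2 = 2.3 m; q_5 = 0.44 × 0.60 × 2.3 = 0.6072 m³/s
w_6 = (14.9 − 8.3)/2 = 3.3 m; q_6 = 0.40 × 0.36 × 3.3 = 0.4752 m³/s
Stations 1, 7 contribute zero (depth or velocity is 0).
Q = Σ qᵢ = 1.919 m³/s

1.92 m³/s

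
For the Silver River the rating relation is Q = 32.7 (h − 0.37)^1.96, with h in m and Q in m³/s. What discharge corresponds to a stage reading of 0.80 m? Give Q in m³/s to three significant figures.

6.25 m³/s

Q = 32.7 × (0.80 − 0.37)^1.96 = 32.7 × 0.43^1.96 = 6.254 m³/s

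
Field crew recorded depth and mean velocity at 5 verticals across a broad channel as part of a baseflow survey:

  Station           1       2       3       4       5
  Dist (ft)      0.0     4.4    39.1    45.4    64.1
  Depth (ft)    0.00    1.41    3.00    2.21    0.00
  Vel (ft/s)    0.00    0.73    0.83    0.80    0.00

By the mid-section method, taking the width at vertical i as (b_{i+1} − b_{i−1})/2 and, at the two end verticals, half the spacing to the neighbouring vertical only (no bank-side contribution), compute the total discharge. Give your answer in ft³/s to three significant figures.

93.3 ft³/s

w_2 = (39.1 − 0.0)/2 = 19.55 ft; q_2 = 0.73 × 1.41 × 19.55 = 20.12 ft³/s
w_3 = (45.4 − 4.4)/2 = 20.5 ft; q_3 = 0.83 × 3.00 × 20.5 = 51.05 ft³/s
w_4 = (64.1 − 39.1)/2 = 12.5 ft; q_4 = 0.80 × 2.21 × 12.5 = 22.10 ft³/s
Stations 1, 5 contribute zero (depth or velocity is 0).
Q = Σ qᵢ = 93.27 ft³/s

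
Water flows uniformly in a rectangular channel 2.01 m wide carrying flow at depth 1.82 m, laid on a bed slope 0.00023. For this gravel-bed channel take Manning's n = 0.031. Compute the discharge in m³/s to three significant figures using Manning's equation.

1.34 m³/s

A = b·y = 2.01 × 1.82 = 3.658 m²
P = b + 2y = 2.01 + 2×1.82 = 5.650 m
R = A/P = 3.658/5.650 = 0.6475 m
Q = (1/n)·A·R^(2/3)·S^(1/2) = (1/0.031) × 3.658 × 0.6475^(2/3) × 0.00023^(1/2) = 1.339 m³/s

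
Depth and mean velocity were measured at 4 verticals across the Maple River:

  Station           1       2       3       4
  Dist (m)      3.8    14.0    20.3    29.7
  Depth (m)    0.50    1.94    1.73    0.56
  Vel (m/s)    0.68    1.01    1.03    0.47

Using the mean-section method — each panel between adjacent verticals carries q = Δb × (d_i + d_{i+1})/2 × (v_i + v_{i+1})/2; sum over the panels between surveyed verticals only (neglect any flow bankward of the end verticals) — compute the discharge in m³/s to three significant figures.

30.4 m³/s

Panel 1-2: Δb = 10.2 m, d̄ = (0.50+1.94)/2 = 1.22, v̄ = (0.68+1.01)/2 = 0.845 → q = 10.2×1.22×0.845 = 10.52 m³/s
Panel 2-3: Δb = 6.3 m, d̄ = (1.94+1.73)/2 = 1.835, v̄ = (1.01+1.03)/2 = 1.02 → q = 6.3×1.835×1.02 = 11.79 m³/s
Panel 3-4: Δb = 9.4 m, d̄ = (1.73+0.56)/2 = 1.145, v̄ = (1.03+0.47)/2 = 0.75 → q = 9.4×1.145×0.75 = 8.072 m³/s
Q = Σ q = 30.38 m³/s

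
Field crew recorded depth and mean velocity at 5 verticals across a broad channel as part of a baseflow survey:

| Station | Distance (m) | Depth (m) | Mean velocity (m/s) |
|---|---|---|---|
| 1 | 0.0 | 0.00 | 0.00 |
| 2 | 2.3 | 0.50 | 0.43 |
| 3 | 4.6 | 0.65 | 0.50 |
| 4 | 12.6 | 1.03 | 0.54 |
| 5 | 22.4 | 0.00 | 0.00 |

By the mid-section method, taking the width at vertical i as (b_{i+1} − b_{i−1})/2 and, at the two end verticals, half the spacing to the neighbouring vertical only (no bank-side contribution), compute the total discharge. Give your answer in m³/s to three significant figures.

7.12 m³/s

w_2 = (4.6 − 0.0)/2 = 2.3 m; q_2 = 0.43 × 0.50 × 2.3 = 0.4945 m³/s
w_3 = (12.6 − 2.3)/2 = 5.15 m; q_3 = 0.50 × 0.65 × 5.15 = 1.674 m³/s
w_4 = (22.4 − 4.6)/2 = 8.9 m; q_4 = 0.54 × 1.03 × 8.9 = 4.950 m³/s
Stations 1, 5 contribute zero (depth or velocity is 0).
Q = Σ qᵢ = 7.118 m³/s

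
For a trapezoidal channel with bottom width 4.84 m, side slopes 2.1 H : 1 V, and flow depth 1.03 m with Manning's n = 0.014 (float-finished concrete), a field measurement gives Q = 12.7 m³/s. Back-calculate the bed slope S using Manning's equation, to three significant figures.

A = (b + z·y)·y = (4.84 + 2.1×1.03)×1.03 = 7.213 m²
P = b + 2y√(1+z²) = 4.84 + 2×1.03×√(1+2.1²) = 9.631 m
R = A/P = 7.213/9.631 = 0.7489 m
S = (Q·n / (1·A·R^(2/3)))² = (12.7×0.014 / (1×7.213×0.8247))² = 0.0008934

0.000893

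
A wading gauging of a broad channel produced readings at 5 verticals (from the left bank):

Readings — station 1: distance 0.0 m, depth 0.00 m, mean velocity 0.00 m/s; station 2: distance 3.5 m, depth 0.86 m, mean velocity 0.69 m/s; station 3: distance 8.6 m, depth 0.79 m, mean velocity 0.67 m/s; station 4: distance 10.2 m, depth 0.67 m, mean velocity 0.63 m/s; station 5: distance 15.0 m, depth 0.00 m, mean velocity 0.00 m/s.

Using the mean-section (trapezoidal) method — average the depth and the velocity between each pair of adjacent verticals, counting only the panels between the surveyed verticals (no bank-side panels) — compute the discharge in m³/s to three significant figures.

Panel 1-2: Δb = 3.5 m, d̄ = (0.00+0.86)/2 = 0.43, v̄ = (0.00+0.69)/2 = 0.345 → q = 3.5×0.43×0.345 = 0.5192 m³/s
Panel 2-3: Δb = 5.1 m, d̄ = (0.86+0.79)/2 = 0.825, v̄ = (0.69+0.67)/2 = 0.68 → q = 5.1×0.825×0.68 = 2.861 m³/s
Panel 3-4: Δb = 1.6 m, d̄ = (0.79+0.67)/2 = 0.73, v̄ = (0.67+0.63)/2 = 0.65 → q = 1.6×0.73×0.65 = 0.7592 m³/s
Panel 4-5: Δb = 4.8 m, d̄ = (0.67+0.00)/2 = 0.335, v̄ = (0.63+0.00)/2 = 0.315 → q = 4.8×0.335×0.315 = 0.5065 m³/s
Q = Σ q = 4.646 m³/s

4.65 m³/s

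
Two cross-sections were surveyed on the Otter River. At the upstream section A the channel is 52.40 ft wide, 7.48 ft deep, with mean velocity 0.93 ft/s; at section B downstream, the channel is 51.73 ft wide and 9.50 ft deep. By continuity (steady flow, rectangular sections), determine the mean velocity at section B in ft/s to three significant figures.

0.742 ft/s

Q = A₁V₁ = (52.40×7.48) × 0.93 = 364.5 ft³/s
A₂ = 51.73 × 9.50 = 491.4 ft²
V₂ = Q/A₂ = 364.5/491.4 = 0.7417 ft/s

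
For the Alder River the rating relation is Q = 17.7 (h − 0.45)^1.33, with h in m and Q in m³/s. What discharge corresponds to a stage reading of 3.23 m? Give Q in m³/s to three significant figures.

69.0 m³/s

Q = 17.7 × (3.23 − 0.45)^1.33 = 17.7 × 2.78^1.33 = 68.95 m³/s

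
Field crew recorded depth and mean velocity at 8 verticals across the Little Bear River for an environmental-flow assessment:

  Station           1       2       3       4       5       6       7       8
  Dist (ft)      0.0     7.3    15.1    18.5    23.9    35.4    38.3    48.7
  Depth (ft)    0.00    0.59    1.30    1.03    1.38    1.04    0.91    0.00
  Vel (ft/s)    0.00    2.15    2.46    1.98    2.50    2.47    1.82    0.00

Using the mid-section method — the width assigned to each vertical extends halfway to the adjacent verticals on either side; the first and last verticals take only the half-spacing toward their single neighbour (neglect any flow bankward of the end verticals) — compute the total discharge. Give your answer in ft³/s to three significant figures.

w_2 = (15.1 − 0.0)/2 = 7.55 ft; q_2 = 2.15 × 0.59 × 7.55 = 9.577 ft³/s
w_3 = (18.5 − 7.3)/2 = 5.6 ft; q_3 = 2.46 × 1.30 × 5.6 = 17.91 ft³/s
w_4 = (23.9 − 15.1)/2 = 4.4 ft; q_4 = 1.98 × 1.03 × 4.4 = 8.973 ft³/s
w_5 = (35.4 − 18.5)/2 = 8.45 ft; q_5 = 2.50 × 1.38 × 8.45 = 29.15 ft³/s
w_6 = (38.3 − 23.9)/2 = 7.2 ft; q_6 = 2.47 × 1.04 × 7.2 = 18.50 ft³/s
w_7 = (48.7 − 35.4)/2 = 6.65 ft; q_7 = 1.82 × 0.91 × 6.65 = 11.01 ft³/s
Stations 1, 8 contribute zero (depth or velocity is 0).
Q = Σ qᵢ = 95.12 ft³/s

95.1 ft³/s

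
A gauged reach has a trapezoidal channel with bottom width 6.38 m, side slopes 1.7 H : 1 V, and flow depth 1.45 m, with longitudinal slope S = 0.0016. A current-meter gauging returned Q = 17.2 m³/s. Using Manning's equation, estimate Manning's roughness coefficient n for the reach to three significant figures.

A = (b + z·y)·y = (6.38 + 1.7×1.45)×1.45 = 12.83 m²
P = b + 2y√(1+z²) = 6.38 + 2×1.45×√(1+1.7²) = 12.10 m
R = A/P = 12.83/12.10 = 1.060 m
n = (1/Q)·A·R^(2/3)·S^(1/2) = (1/17.2) × 12.83 × 1.040 × 0.04000 = 0.03101

0.0310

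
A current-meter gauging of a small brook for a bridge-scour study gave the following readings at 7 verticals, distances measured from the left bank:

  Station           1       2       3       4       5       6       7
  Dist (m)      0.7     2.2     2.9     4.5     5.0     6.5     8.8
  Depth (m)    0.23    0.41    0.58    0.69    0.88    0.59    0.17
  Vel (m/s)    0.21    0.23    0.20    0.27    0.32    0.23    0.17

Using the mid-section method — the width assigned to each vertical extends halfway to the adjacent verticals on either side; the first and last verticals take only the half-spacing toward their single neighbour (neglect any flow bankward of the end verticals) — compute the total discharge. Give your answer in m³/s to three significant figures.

1.04 m³/s

w_1 = (2.2 − 0.7)/2 = 0.75 m; q_1 = 0.21 × 0.23 × 0.75 = 0.03623 m³/s
w_2 = (2.9 − 0.7)/2 = 1.1 m; q_2 = 0.23 × 0.41 × 1.1 = 0.1037 m³/s
w_3 = (4.5 − 2.2)/2 = 1.15 m; q_3 = 0.20 × 0.58 × 1.15 = 0.1334 m³/s
w_4 = (5.0 − 2.9)/2 = 1.05 m; q_4 = 0.27 × 0.69 × 1.05 = 0.1956 m³/s
w_5 = (6.5 − 4.5)/2 = 1 m; q_5 = 0.32 × 0.88 × 1 = 0.2816 m³/s
w_6 = (8.8 − 5.0)/2 = 1.9 m; q_6 = 0.23 × 0.59 × 1.9 = 0.2578 m³/s
w_7 = (8.8 − 6.5)/2 = 1.15 m; q_7 = 0.17 × 0.17 × 1.15 = 0.03324 m³/s
Q = Σ qᵢ = 1.042 m³/s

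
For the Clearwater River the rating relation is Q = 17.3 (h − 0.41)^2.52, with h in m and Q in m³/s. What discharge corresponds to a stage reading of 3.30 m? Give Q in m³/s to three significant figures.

251 m³/s

Q = 17.3 × (3.30 − 0.41)^2.52 = 17.3 × 2.89^2.52 = 250.9 m³/s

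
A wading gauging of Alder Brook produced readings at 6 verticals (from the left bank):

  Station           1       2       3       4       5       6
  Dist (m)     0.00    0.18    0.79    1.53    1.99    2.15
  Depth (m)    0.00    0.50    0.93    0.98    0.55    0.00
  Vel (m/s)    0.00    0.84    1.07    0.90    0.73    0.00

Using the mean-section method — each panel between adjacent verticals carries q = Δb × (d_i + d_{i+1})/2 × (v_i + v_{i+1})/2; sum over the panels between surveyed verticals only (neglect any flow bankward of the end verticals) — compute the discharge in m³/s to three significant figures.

1.43 m³/s

Panel 1-2: Δb = 0.18 m, d̄ = (0.00+0.50)/2 = 0.25, v̄ = (0.00+0.84)/2 = 0.42 → q = 0.18×0.25×0.42 = 0.01890 m³/s
Panel 2-3: Δb = 0.61 m, d̄ = (0.50+0.93)/2 = 0.715, v̄ = (0.84+1.07)/2 = 0.955 → q = 0.61×0.715×0.955 = 0.4165 m³/s
Panel 3-4: Δb = 0.74 m, d̄ = (0.93+0.98)/2 = 0.955, v̄ = (1.07+0.90)/2 = 0.985 → q = 0.74×0.955×0.985 = 0.6961 m³/s
Panel 4-5: Δb = 0.46 m, d̄ = (0.98+0.55)/2 = 0.765, v̄ = (0.90+0.73)/2 = 0.815 → q = 0.46×0.765×0.815 = 0.2868 m³/s
Panel 5-6: Δb = 0.16 m, d̄ = (0.55+0.00)/2 = 0.275, v̄ = (0.73+0.00)/2 = 0.365 → q = 0.16×0.275×0.365 = 0.01606 m³/s
Q = Σ q = 1.434 m³/s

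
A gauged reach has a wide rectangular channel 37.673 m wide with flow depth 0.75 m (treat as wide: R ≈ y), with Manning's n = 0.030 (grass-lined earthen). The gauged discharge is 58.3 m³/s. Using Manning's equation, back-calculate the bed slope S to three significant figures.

0.00562

A = b·y = 37.673 × 0.75 = 28.25 m²
Wide channel: R ≈ y = 0.75 m
S = (Q·n / (1·A·R^(2/3)))² = (58.3×0.030 / (1×28.25×0.8255))² = 0.005623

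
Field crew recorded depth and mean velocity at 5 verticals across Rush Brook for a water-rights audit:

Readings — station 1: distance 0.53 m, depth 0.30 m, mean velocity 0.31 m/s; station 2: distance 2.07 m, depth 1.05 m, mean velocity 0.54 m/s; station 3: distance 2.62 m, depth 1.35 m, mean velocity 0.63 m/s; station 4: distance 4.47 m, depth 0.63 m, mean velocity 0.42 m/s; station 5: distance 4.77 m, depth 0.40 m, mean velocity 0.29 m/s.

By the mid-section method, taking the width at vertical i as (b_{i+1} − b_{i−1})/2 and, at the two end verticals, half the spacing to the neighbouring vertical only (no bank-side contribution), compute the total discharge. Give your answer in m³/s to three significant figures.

1.99 m³/s

w_1 = (2.07 − 0.53)/2 = 0.77 m; q_1 = 0.31 × 0.30 × 0.77 = 0.07161 m³/s
w_2 = (2.62 − 0.53)/2 = 1.045 m; q_2 = 0.54 × 1.05 × 1.045 = 0.5925 m³/s
w_3 = (4.47 − 2.07)/2 = 1.2 m; q_3 = 0.63 × 1.35 × 1.2 = 1.021 m³/s
w_4 = (4.77 − 2.62)/2 = 1.075 m; q_4 = 0.42 × 0.63 × 1.075 = 0.2844 m³/s
w_5 = (4.77 − 4.47)/2 = 0.15 m; q_5 = 0.29 × 0.40 × 0.15 = 0.01740 m³/s
Q = Σ qᵢ = 1.987 m³/s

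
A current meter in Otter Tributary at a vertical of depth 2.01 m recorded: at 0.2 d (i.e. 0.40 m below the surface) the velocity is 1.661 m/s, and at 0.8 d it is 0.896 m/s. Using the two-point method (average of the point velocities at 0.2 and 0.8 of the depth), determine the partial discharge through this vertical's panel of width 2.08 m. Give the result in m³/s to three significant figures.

5.35 m³/s

v̄ = (1.661 + 0.896) / 2 = 1.279 m/s
q = v̄ × d × w = 1.279 × 2.01 × 2.08 = 5.345 m³/s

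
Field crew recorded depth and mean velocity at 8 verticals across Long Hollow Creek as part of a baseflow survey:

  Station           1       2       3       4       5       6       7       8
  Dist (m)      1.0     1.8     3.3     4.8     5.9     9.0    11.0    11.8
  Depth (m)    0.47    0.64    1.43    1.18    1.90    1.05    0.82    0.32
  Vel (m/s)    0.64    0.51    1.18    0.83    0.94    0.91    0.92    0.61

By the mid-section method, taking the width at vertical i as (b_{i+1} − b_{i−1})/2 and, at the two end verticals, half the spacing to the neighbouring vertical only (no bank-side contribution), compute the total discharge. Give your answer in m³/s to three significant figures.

w_1 = (1.8 − 1.0)/2 = 0.4 m; q_1 = 0.64 × 0.47 × 0.4 = 0.1203 m³/s
w_2 = (3.3 − 1.0)/2 = 1.15 m; q_2 = 0.51 × 0.64 × 1.15 = 0.3754 m³/s
w_3 = (4.8 − 1.8)/2 = 1.5 m; q_3 = 1.18 × 1.43 × 1.5 = 2.531 m³/s
w_4 = (5.9 − 3.3)/2 = 1.3 m; q_4 = 0.83 × 1.18 × 1.3 = 1.273 m³/s
w_5 = (9.0 − 4.8)/2 = 2.1 m; q_5 = 0.94 × 1.90 × 2.1 = 3.751 m³/s
w_6 = (11.0 − 5.9)/2 = 2.55 m; q_6 = 0.91 × 1.05 × 2.55 = 2.437 m³/s
w_7 = (11.8 − 9.0)/2 = 1.4 m; q_7 = 0.92 × 0.82 × 1.4 = 1.056 m³/s
w_8 = (11.8 − 11.0)/2 = 0.4 m; q_8 = 0.61 × 0.32 × 0.4 = 0.07808 m³/s
Q = Σ qᵢ = 11.62 m³/s

11.6 m³/s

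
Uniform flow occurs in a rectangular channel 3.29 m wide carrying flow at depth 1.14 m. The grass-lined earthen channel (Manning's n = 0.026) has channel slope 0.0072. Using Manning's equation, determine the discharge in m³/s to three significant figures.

A = b·y = 3.29 × 1.14 = 3.751 m²
P = b + 2y = 3.29 + 2×1.14 = 5.570 m
R = A/P = 3.751/5.570 = 0.6734 m
Q = (1/n)·A·R^(2/3)·S^(1/2) = (1/0.026) × 3.751 × 0.6734^(2/3) × 0.0072^(1/2) = 9.404 m³/s

9.40 m³/s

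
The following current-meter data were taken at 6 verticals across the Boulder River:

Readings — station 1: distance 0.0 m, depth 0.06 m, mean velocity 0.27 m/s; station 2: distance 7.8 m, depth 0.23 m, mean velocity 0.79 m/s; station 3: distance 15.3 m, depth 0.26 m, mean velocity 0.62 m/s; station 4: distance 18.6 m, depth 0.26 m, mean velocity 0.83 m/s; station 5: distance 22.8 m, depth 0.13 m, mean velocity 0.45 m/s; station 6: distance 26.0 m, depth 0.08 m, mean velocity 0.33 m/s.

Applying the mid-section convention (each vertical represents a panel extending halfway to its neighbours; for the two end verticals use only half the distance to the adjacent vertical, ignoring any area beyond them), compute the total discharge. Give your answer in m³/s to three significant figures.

w_1 = (7.8 − 0.0)/2 = 3.9 m; q_1 = 0.27 × 0.06 × 3.9 = 0.06318 m³/s
w_2 = (15.3 − 0.0)/2 = 7.65 m; q_2 = 0.79 × 0.23 × 7.65 = 1.390 m³/s
w_3 = (18.6 − 7.8)/2 = 5.4 m; q_3 = 0.62 × 0.26 × 5.4 = 0.8705 m³/s
w_4 = (22.8 − 15.3)/2 = 3.75 m; q_4 = 0.83 × 0.26 × 3.75 = 0.8093 m³/s
w_5 = (26.0 − 18.6)/2 = 3.7 m; q_5 = 0.45 × 0.13 × 3.7 = 0.2165 m³/s
w_6 = (26.0 − 22.8)/2 = 1.6 m; q_6 = 0.33 × 0.08 × 1.6 = 0.04224 m³/s
Q = Σ qᵢ = 3.392 m³/s

3.39 m³/s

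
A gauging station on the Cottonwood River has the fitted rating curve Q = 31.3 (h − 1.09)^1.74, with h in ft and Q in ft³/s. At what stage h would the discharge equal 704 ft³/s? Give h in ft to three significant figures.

7.07 ft

h − h₀ = (Q/C)^(1/b) = (704/31.3)^(1/1.74) = 5.984 ft
h = 1.09 + 5.984 = 7.074 ft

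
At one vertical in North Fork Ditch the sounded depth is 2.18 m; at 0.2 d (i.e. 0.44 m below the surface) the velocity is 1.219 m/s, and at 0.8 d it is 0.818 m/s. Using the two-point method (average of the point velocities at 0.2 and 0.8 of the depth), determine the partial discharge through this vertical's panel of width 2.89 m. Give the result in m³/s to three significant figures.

6.42 m³/s

v̄ = (1.219 + 0.818) / 2 = 1.019 m/s
q = v̄ × d × w = 1.019 × 2.18 × 2.89 = 6.417 m³/s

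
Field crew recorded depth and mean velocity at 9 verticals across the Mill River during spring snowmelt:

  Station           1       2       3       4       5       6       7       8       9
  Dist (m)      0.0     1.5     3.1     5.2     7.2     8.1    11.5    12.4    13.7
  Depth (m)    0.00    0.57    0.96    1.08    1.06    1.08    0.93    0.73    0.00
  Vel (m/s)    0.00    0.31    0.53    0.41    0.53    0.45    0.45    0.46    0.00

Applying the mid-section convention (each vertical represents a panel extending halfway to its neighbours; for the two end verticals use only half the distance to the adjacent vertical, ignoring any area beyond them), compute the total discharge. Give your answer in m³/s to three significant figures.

5.25 m³/s

w_2 = (3.1 − 0.0)/2 = 1.55 m; q_2 = 0.31 × 0.57 × 1.55 = 0.2739 m³/s
w_3 = (5.2 − 1.5)/2 = 1.85 m; q_3 = 0.53 × 0.96 × 1.85 = 0.9413 m³/s
w_4 = (7.2 − 3.1)/2 = 2.05 m; q_4 = 0.41 × 1.08 × 2.05 = 0.9077 m³/s
w_5 = (8.1 − 5.2)/2 = 1.45 m; q_5 = 0.53 × 1.06 × 1.45 = 0.8146 m³/s
w_6 = (11.5 − 7.2)/2 = 2.15 m; q_6 = 0.45 × 1.08 × 2.15 = 1.045 m³/s
w_7 = (12.4 − 8.1)/2 = 2.15 m; q_7 = 0.45 × 0.93 × 2.15 = 0.8998 m³/s
w_8 = (13.7 − 11.5)/2 = 1.1 m; q_8 = 0.46 × 0.73 × 1.1 = 0.3694 m³/s
Stations 1, 9 contribute zero (depth or velocity is 0).
Q = Σ qᵢ = 5.252 m³/s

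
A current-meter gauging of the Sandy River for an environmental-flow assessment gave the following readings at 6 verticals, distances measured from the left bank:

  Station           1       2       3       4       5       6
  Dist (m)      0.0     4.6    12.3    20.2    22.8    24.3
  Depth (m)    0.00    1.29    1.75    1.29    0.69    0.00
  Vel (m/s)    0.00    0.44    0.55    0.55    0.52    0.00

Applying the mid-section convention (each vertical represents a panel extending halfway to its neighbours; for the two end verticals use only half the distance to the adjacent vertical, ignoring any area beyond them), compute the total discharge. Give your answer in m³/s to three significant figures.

w_2 = (12.3 − 0.0)/2 = 6.15 m; q_2 = 0.44 × 1.29 × 6.15 = 3.491 m³/s
w_3 = (20.2 − 4.6)/2 = 7.8 m; q_3 = 0.55 × 1.75 × 7.8 = 7.508 m³/s
w_4 = (22.8 − 12.3)/2 = 5.25 m; q_4 = 0.55 × 1.29 × 5.25 = 3.725 m³/s
w_5 = (24.3 − 20.2)/2 = 2.05 m; q_5 = 0.52 × 0.69 × 2.05 = 0.7355 m³/s
Stations 1, 6 contribute zero (depth or velocity is 0).
Q = Σ qᵢ = 15.46 m³/s

15.5 m³/s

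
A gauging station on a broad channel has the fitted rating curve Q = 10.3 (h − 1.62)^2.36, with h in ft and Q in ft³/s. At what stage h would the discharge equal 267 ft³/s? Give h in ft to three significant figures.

5.59 ft

h − h₀ = (Q/C)^(1/b) = (267/10.3)^(1/2.36) = 3.972 ft
h = 1.62 + 3.972 = 5.592 ft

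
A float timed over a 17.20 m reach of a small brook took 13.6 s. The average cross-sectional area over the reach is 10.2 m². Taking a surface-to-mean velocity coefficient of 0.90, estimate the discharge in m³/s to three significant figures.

11.6 m³/s

v_surface = L / t̄ = 17.20 / 13.6 = 1.265 m/s
v_mean = 0.90 × 1.265 = 1.138 m/s
Q = A × v_mean = 10.2 × 1.138 = 11.61 m³/s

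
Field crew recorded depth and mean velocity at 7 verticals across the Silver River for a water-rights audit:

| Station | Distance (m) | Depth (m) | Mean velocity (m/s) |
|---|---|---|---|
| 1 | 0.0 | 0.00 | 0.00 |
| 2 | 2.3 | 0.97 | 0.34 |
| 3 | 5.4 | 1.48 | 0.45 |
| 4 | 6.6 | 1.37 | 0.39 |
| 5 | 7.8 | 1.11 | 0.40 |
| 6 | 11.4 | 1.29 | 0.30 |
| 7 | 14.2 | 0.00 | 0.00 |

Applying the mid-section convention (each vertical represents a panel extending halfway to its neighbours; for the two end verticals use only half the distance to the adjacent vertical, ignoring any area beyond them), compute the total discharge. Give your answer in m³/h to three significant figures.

w_2 = (5.4 − 0.0)/2 = 2.7 m; q_2 = 0.34 × 0.97 × 2.7 = 0.8905 m³/s
w_3 = (6.6 − 2.3)/2 = 2.15 m; q_3 = 0.45 × 1.48 × 2.15 = 1.432 m³/s
w_4 = (7.8 − 5.4)/2 = 1.2 m; q_4 = 0.39 × 1.37 × 1.2 = 0.6412 m³/s
w_5 = (11.4 − 6.6)/2 = 2.4 m; q_5 = 0.40 × 1.11 × 2.4 = 1.066 m³/s
w_6 = (14.2 − 7.8)/2 = 3.2 m; q_6 = 0.30 × 1.29 × 3.2 = 1.238 m³/s
Stations 1, 7 contribute zero (depth or velocity is 0).
Q = Σ qᵢ = 5.268 m³/s
= 5.268 × 3600 = 18960 m³/h

19000 m³/h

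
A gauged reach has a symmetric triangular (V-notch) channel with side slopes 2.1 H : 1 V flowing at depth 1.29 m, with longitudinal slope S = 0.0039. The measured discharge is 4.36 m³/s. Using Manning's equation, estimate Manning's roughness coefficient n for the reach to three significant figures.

0.0349

A = z·y² = 2.1×1.29² = 3.495 m²
P = 2y√(1+z²) = 2×1.29×√(1+2.1²) = 6.001 m
R = A/P = 3.495/6.001 = 0.5823 m
n = (1/Q)·A·R^(2/3)·S^(1/2) = (1/4.36) × 3.495 × 0.6974 × 0.06245 = 0.03491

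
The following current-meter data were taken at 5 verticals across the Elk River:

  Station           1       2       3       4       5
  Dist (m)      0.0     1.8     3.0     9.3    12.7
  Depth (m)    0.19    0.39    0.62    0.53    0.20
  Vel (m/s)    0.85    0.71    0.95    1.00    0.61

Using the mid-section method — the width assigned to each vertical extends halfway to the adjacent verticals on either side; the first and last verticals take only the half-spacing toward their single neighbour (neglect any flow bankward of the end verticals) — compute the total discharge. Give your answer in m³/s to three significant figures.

5.55 m³/s

w_1 = (1.8 − 0.0)/2 = 0.9 m; q_1 = 0.85 × 0.19 × 0.9 = 0.1454 m³/s
w_2 = (3.0 − 0.0)/2 = 1.5 m; q_2 = 0.71 × 0.39 × 1.5 = 0.4154 m³/s
w_3 = (9.3 − 1.8)/2 = 3.75 m; q_3 = 0.95 × 0.62 × 3.75 = 2.209 m³/s
w_4 = (12.7 − 3.0)/2 = 4.85 m; q_4 = 1.00 × 0.53 × 4.85 = 2.571 m³/s
w_5 = (12.7 − 9.3)/2 = 1.7 m; q_5 = 0.61 × 0.20 × 1.7 = 0.2074 m³/s
Q = Σ qᵢ = 5.547 m³/s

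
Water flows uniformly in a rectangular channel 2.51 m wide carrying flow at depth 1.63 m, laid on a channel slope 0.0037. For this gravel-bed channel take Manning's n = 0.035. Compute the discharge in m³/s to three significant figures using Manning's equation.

5.65 m³/s

A = b·y = 2.51 × 1.63 = 4.091 m²
P = b + 2y = 2.51 + 2×1.63 = 5.770 m
R = A/P = 4.091/5.770 = 0.7091 m
Q = (1/n)·A·R^(2/3)·S^(1/2) = (1/0.035) × 4.091 × 0.7091^(2/3) × 0.0037^(1/2) = 5.654 m³/s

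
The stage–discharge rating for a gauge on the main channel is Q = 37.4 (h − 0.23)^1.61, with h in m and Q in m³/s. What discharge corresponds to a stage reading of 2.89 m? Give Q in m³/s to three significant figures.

181 m³/s

Q = 37.4 × (2.89 − 0.23)^1.61 = 37.4 × 2.66^1.61 = 180.7 m³/s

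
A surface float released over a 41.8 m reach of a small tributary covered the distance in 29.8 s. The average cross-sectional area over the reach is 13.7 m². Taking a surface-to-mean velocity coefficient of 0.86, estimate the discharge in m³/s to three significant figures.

v_surface = L / t̄ = 41.8 / 29.8 = 1.403 m/s
v_mean = 0.86 × 1.403 = 1.206 m/s
Q = A × v_mean = 13.7 × 1.206 = 16.53 m³/s

16.5 m³/s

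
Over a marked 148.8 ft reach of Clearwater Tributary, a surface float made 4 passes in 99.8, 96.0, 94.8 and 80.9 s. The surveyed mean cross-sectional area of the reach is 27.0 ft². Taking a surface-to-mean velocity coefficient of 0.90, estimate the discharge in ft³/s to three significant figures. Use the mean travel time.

38.9 ft³/s

t̄ = (99.8 + 96.0 + 94.8 + 80.9) / 4 = 92.875 s
v_surface = L / t̄ = 148.8 / 92.875 = 1.602 ft/s
v_mean = 0.90 × 1.602 = 1.442 ft/s
Q = A × v_mean = 27.0 × 1.442 = 38.93 ft³/s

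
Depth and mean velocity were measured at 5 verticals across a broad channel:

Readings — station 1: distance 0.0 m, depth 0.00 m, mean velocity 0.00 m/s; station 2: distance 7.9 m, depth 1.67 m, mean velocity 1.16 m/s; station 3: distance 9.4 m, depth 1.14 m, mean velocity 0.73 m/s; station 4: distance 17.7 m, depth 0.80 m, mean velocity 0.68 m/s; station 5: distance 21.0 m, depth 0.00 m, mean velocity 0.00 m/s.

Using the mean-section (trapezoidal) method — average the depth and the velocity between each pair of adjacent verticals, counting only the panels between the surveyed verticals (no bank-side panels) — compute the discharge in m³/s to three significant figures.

11.9 m³/s

Panel 1-2: Δb = 7.9 m, d̄ = (0.00+1.67)/2 = 0.835, v̄ = (0.00+1.16)/2 = 0.58 → q = 7.9×0.835×0.58 = 3.826 m³/s
Panel 2-3: Δb = 1.5 m, d̄ = (1.67+1.14)/2 = 1.405, v̄ = (1.16+0.73)/2 = 0.945 → q = 1.5×1.405×0.945 = 1.992 m³/s
Panel 3-4: Δb = 8.3 m, d̄ = (1.14+0.80)/2 = 0.97, v̄ = (0.73+0.68)/2 = 0.705 → q = 8.3×0.97×0.705 = 5.676 m³/s
Panel 4-5: Δb = 3.3 m, d̄ = (0.80+0.00)/2 = 0.4, v̄ = (0.68+0.00)/2 = 0.34 → q = 3.3×0.4×0.34 = 0.4488 m³/s
Q = Σ q = 11.94 m³/s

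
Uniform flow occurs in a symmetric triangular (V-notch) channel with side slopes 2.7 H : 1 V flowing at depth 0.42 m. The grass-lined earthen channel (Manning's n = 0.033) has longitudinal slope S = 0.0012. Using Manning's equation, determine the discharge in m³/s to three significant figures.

0.169 m³/s

A = z·y² = 2.7×0.42² = 0.4763 m²
P = 2y√(1+z²) = 2×0.42×√(1+2.7²) = 2.419 m
R = A/P = 0.4763/2.419 = 0.1969 m
Q = (1/n)·A·R^(2/3)·S^(1/2) = (1/0.033) × 0.4763 × 0.1969^(2/3) × 0.0012^(1/2) = 0.1692 m³/s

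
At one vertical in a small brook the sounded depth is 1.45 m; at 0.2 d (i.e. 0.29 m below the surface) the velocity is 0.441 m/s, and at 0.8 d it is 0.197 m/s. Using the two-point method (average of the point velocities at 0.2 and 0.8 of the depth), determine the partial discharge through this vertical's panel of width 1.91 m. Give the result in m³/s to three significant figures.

0.883 m³/s

v̄ = (0.441 + 0.197) / 2 = 0.3190 m/s
q = v̄ × d × w = 0.3190 × 1.45 × 1.91 = 0.8835 m³/s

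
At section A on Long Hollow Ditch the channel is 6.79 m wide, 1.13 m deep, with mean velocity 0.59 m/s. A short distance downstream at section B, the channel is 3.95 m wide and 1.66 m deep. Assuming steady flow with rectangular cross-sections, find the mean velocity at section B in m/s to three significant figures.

Q = A₁V₁ = (6.79×1.13) × 0.59 = 4.527 m³/s
A₂ = 3.95 × 1.66 = 6.557 m²
V₂ = Q/A₂ = 4.527/6.557 = 0.6904 m/s

0.690 m/s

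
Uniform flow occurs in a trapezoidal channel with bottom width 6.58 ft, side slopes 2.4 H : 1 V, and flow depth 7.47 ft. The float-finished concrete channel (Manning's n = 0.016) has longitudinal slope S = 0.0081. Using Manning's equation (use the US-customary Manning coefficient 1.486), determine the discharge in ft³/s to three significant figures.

3880 ft³/s

A = (b + z·y)·y = (6.58 + 2.4×7.47)×7.47 = 183.1 ft²
P = b + 2y√(1+z²) = 6.58 + 2×7.47×√(1+2.4²) = 45.42 ft
R = A/P = 183.1/45.42 = 4.030 ft
Q = (1.486/n)·A·R^(2/3)·S^(1/2) = (1.486/0.016) × 183.1 × 4.030^(2/3) × 0.0081^(1/2) = 3876 ft³/s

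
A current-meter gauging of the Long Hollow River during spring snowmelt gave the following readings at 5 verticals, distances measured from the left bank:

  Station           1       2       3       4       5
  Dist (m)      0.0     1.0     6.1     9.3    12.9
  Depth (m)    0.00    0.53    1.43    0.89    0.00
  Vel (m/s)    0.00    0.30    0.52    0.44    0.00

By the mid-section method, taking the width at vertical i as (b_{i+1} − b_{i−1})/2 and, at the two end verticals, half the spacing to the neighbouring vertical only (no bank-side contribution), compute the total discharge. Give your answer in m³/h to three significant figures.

17600 m³/h

w_2 = (6.1 − 0.0)/2 = 3.05 m; q_2 = 0.30 × 0.53 × 3.05 = 0.4850 m³/s
w_3 = (9.3 − 1.0)/2 = 4.15 m; q_3 = 0.52 × 1.43 × 4.15 = 3.086 m³/s
w_4 = (12.9 − 6.1)/2 = 3.4 m; q_4 = 0.44 × 0.89 × 3.4 = 1.331 m³/s
Stations 1, 5 contribute zero (depth or velocity is 0).
Q = Σ qᵢ = 4.902 m³/s
= 4.902 × 3600 = 17650 m³/h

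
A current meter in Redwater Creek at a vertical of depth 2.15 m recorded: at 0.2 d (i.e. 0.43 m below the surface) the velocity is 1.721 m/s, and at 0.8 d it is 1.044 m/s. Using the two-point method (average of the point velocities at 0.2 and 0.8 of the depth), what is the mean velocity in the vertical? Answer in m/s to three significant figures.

v̄ = (1.721 + 1.044) / 2 = 1.383 m/s

1.38 m/s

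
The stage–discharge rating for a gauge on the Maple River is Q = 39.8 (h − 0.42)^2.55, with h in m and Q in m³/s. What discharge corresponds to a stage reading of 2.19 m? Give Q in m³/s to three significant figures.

Q = 39.8 × (2.19 − 0.42)^2.55 = 39.8 × 1.77^2.55 = 170.7 m³/s

171 m³/s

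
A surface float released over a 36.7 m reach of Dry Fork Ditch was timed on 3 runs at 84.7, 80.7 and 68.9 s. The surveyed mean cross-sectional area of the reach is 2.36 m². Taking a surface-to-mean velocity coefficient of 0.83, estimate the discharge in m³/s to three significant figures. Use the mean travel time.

0.920 m³/s

t̄ = (84.7 + 80.7 + 68.9) / 3 = 78.1 s
v_surface = L / t̄ = 36.7 / 78.1 = 0.4699 m/s
v_mean = 0.83 × 0.4699 = 0.3900 m/s
Q = A × v_mean = 2.36 × 0.3900 = 0.9205 m³/s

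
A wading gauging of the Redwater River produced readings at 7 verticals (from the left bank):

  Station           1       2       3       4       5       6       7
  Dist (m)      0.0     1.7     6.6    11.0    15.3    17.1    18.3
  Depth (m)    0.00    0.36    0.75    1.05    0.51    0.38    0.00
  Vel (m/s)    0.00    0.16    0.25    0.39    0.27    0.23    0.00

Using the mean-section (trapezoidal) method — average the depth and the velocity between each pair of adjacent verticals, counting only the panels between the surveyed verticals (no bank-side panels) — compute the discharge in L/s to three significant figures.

Panel 1-2: Δb = 1.7 m, d̄ = (0.00+0.36)/2 = 0.18, v̄ = (0.00+0.16)/2 = 0.08 → q = 1.7×0.18×0.08 = 0.02448 m³/s
Panel 2-3: Δb = 4.9 m, d̄ = (0.36+0.75)/2 = 0.555, v̄ = (0.16+0.25)/2 = 0.205 → q = 4.9×0.555×0.205 = 0.5575 m³/s
Panel 3-4: Δb = 4.4 m, d̄ = (0.75+1.05)/2 = 0.9, v̄ = (0.25+0.39)/2 = 0.32 → q = 4.4×0.9×0.32 = 1.267 m³/s
Panel 4-5: Δb = 4.3 m, d̄ = (1.05+0.51)/2 = 0.78, v̄ = (0.39+0.27)/2 = 0.33 → q = 4.3×0.78×0.33 = 1.107 m³/s
Panel 5-6: Δb = 1.8 m, d̄ = (0.51+0.38)/2 = 0.445, v̄ = (0.27+0.23)/2 = 0.25 → q = 1.8×0.445×0.25 = 0.2003 m³/s
Panel 6-7: Δb = 1.2 m, d̄ = (0.38+0.00)/2 = 0.19, v̄ = (0.23+0.00)/2 = 0.115 → q = 1.2×0.19×0.115 = 0.02622 m³/s
Q = Σ q = 3.182 m³/s
= 3.182 × 1000 = 3182 L/s

3180 L/s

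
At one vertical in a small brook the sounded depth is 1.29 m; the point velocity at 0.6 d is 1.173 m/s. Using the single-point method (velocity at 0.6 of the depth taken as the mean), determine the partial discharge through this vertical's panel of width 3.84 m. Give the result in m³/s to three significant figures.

5.81 m³/s

v̄ = v₀.₆ = 1.173 m/s
q = v̄ × d × w = 1.173 × 1.29 × 3.84 = 5.811 m³/s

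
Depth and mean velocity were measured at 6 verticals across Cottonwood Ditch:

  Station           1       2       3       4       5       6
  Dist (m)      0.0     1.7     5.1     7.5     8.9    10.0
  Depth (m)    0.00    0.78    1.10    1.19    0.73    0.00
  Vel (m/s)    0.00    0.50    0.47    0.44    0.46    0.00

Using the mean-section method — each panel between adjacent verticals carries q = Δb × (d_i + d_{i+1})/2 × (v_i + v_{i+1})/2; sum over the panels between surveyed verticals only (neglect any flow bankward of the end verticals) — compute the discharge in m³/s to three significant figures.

Panel 1-2: Δb = 1.7 m, d̄ = (0.00+0.78)/2 = 0.39, v̄ = (0.00+0.50)/2 = 0.25 → q = 1.7×0.39×0.25 = 0.1658 m³/s
Panel 2-3: Δb = 3.4 m, d̄ = (0.78+1.10)/2 = 0.94, v̄ = (0.50+0.47)/2 = 0.485 → q = 3.4×0.94×0.485 = 1.550 m³/s
Panel 3-4: Δb = 2.4 m, d̄ = (1.10+1.19)/2 = 1.145, v̄ = (0.47+0.44)/2 = 0.455 → q = 2.4×1.145×0.455 = 1.250 m³/s
Panel 4-5: Δb = 1.4 m, d̄ = (1.19+0.73)/2 = 0.96, v̄ = (0.44+0.46)/2 = 0.45 → q = 1.4×0.96×0.45 = 0.6048 m³/s
Panel 5-6: Δb = 1.1 m, d̄ = (0.73+0.00)/2 = 0.365, v̄ = (0.46+0.00)/2 = 0.23 → q = 1.1×0.365×0.23 = 0.09235 m³/s
Q = Σ q = 3.663 m³/s

3.66 m³/s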